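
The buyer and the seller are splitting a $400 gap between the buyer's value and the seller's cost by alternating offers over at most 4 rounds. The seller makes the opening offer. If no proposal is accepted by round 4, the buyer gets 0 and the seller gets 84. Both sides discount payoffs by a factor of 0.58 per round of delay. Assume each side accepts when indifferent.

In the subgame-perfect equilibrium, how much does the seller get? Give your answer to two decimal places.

Round 4 (the buyer proposes): the seller gets 84 if talks fail, so the buyer offers 84 and keeps 316.
Round 3 (the seller proposes): the buyer can get 316 next round, worth 0.58 × 316 = 183.28 now; the seller offers that and keeps 216.72.
Round 2 (the buyer proposes): the seller can get 216.72 next round, worth 0.58 × 216.72 = 125.6976 now; the buyer offers that and keeps 274.3024.
Round 1 (the seller proposes): the buyer can get 274.3024 next round, worth 0.58 × 274.3024 = 159.095392 now, so the seller offers 159.095392, keeping 240.904608.

240.90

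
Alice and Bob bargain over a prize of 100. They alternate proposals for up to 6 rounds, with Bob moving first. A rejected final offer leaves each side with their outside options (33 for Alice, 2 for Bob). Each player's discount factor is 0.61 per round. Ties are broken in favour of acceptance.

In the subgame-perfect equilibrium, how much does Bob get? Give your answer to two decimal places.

Round 6 (Alice proposes): Bob gets 2 if talks fail, so Alice offers 2 and keeps 98.
Round 5 (Bob proposes): Alice can get 98 next round, worth 0.61 × 98 = 59.78 now. Bob offers 59.78 and keeps 100 − 59.78 = 40.22.
Round 4 (Alice proposes): Bob can get 40.22 next round, worth 0.61 × 40.22 = 24.5342 now, so Alice offers 24.5342, keeping 75.4658.
Round 3 (Bob proposes): Alice can get 75.4658 next round, worth 0.61 × 75.4658 = 46.034138 now. Bob offers 46.034138 and keeps 100 − 46.034138 = 53.965862.
Round 2 (Alice proposes): Bob can get 53.965862 next round, worth 0.61 × 53.965862 = 32.91917582 now. Alice offers 32.91917582 and keeps 100 − 32.91917582 = 67.08082418.
Round 1 (Bob proposes): Alice can get 67.08082418 next round, worth 0.61 × 67.08082418 = 40.9193027498 now. Bob offers 40.9193027498 and keeps 100 − 40.9193027498 = 59.0806972502.

59.08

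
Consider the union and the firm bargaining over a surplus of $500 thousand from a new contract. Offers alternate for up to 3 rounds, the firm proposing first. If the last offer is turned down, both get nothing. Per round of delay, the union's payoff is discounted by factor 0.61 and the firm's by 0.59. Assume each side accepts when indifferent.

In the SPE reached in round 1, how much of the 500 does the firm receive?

By backward induction:
Round 3 (the firm proposes): rejection yields 0 for the union; the firm offers 0 and keeps 500.
Round 2 (the union proposes): the firm can get 500 next round, worth 0.59 × 500 = 295 now; the union offers that and keeps 205.
Round 1 (the firm proposes): the union can get 205 next round, worth 0.61 × 205 = 125.05 now, so the firm offers 125.05, keeping 374.95.

374.95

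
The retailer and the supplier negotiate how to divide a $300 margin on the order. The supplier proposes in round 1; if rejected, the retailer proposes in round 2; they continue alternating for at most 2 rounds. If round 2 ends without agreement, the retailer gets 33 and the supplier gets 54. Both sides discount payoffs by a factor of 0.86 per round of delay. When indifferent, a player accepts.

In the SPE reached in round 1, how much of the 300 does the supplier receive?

Work backward from the last round.
Round 2 (the retailer proposes): the supplier gets 54 if talks fail, so the retailer offers 54 and keeps 246.
Round 1 (the supplier proposes): the retailer can get 246 next round, worth 0.86 × 246 = 211.56 now, so the supplier offers 211.56, keeping 88.44.

88.44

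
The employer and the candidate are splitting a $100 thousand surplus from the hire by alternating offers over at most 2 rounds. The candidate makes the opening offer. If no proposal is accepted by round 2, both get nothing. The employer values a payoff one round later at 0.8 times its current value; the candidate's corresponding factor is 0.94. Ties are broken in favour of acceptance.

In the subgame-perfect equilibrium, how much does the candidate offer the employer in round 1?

Work backward from the last round.
Round 2 (the employer proposes): rejection yields 0 for the candidate; the employer offers 0 and keeps 100.
Round 1 (the candidate proposes): the employer can get 100 next round, worth 0.8 × 100 = 80 now. The candidate offers 80 and keeps 100 − 80 = 20.

80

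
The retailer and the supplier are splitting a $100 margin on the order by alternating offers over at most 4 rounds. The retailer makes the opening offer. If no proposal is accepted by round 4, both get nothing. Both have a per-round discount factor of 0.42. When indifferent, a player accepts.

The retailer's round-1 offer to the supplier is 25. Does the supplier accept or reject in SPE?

Round 4 (the supplier proposes): the retailer will accept anything ≥ 0, so the supplier offers 0 and keeps 100.
Round 3 (the retailer proposes): the supplier can get 100 next round, worth 0.42 × 100 = 42 now, so the retailer offers 42, keeping 58.
Round 2 (the supplier proposes): the retailer can get 58 next round, worth 0.42 × 58 = 24.36 now. The supplier offers 24.36 and keeps 100 − 24.36 = 75.64.
So by rejecting in round 1, the supplier gets 75.64 next round, worth 0.42 × 75.64 = 31.7688 now.
Offer 25 < 31.7688, so the supplier rejects.

Reject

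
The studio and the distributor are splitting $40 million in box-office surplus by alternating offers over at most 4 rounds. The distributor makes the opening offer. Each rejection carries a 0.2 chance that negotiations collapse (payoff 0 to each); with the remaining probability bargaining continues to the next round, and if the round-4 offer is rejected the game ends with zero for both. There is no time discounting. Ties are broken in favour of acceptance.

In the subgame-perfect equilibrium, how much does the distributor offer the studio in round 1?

26.88

By backward induction:
Round 4 (the studio proposes): the distributor will accept anything ≥ 0, so the studio offers 0 and keeps 40.
Round 3 (the distributor proposes): rejecting gives the studio an expected 0.8 × 40 = 32. The distributor offers 32 and keeps 40 − 32 = 8.
Round 2 (the studio proposes): rejecting gives the distributor an expected 0.8 × 8 = 6.4; the studio offers that and keeps 33.6.
Round 1 (the distributor proposes): rejecting gives the studio an expected 0.8 × 33.6 = 26.88; the distributor offers that and keeps 13.12.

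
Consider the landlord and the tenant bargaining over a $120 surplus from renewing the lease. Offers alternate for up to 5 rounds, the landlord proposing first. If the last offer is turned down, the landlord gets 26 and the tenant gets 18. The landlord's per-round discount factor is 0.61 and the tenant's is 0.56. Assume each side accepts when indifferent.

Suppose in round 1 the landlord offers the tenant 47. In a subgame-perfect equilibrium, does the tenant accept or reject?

Work out the tenant's continuation value if the offer is rejected.
Round 5 (the landlord proposes): the tenant gets 18 if talks fail, so the landlord offers 18 and keeps 102.
Round 4 (the tenant proposes): the landlord can get 102 next round, worth 0.61 × 102 = 62.22 now. The tenant offers 62.22 and keeps 120 − 62.22 = 57.78.
Round 3 (the landlord proposes): the tenant can get 57.78 next round, worth 0.56 × 57.78 = 32.3568 now; the landlord offers that and keeps 87.6432.
Round 2 (the tenant proposes): the landlord can get 87.6432 next round, worth 0.61 × 87.6432 = 53.462352 now, so the tenant offers 53.462352, keeping 66.537648.
So by rejecting in round 1, the tenant gets 66.537648 next round, worth 0.56 × 66.537648 = 37.26108288 now.
Offer 47 ≥ 37.26108288, so the tenant accepts.

Accept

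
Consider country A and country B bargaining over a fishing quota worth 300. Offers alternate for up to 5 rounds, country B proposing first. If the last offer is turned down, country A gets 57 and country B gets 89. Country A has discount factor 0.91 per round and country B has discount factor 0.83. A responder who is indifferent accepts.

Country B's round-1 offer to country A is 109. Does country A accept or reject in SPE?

Reject

Round 5 (country B proposes): country A gets 57 if talks fail, so country B offers 57 and keeps 243.
Round 4 (country A proposes): country B can get 243 next round, worth 0.83 × 243 = 201.69 now. Country A offers 201.69 and keeps 300 − 201.69 = 98.31.
Round 3 (country B proposes): country A can get 98.31 next round, worth 0.91 × 98.31 = 89.4621 now, so country B offers 89.4621, keeping 210.5379.
Round 2 (country A proposes): country B can get 210.5379 next round, worth 0.83 × 210.5379 = 174.746457 now. Country A offers 174.746457 and keeps 300 − 174.746457 = 125.253543.
So by rejecting in round 1, country A gets 125.253543 next round, worth 0.91 × 125.253543 = 113.98072413 now.
Offer 109 < 113.98072413, so country A rejects.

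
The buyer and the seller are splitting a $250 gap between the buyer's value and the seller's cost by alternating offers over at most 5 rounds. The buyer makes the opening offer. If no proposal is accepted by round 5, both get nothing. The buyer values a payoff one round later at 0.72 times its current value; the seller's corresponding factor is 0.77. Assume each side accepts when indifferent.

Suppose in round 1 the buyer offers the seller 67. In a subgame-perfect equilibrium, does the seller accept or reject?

Round 5 (the buyer proposes): the seller will accept anything ≥ 0, so the buyer offers 0 and keeps 250.
Round 4 (the seller proposes): the buyer can get 250 next round, worth 0.72 × 250 = 180 now; the seller offers that and keeps 70.
Round 3 (the buyer proposes): the seller can get 70 next round, worth 0.77 × 70 = 53.9 now, so the buyer offers 53.9, keeping 196.1.
Round 2 (the seller proposes): the buyer can get 196.1 next round, worth 0.72 × 196.1 = 141.192 now, so the seller offers 141.192, keeping 108.808.
So by rejecting in round 1, the seller gets 108.808 next round, worth 0.77 × 108.808 = 83.78216 now.
Offer 67 < 83.78216, so the seller rejects.

Reject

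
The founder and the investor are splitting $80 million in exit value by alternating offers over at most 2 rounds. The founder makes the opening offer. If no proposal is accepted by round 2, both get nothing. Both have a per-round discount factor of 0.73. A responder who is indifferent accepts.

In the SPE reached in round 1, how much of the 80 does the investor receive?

58.4

Round 2 (the investor proposes): rejection yields 0 for the founder; the investor offers 0 and keeps 80.
Round 1 (the founder proposes): the investor can get 80 next round, worth 0.73 × 80 = 58.4 now; the founder offers that and keeps 21.6.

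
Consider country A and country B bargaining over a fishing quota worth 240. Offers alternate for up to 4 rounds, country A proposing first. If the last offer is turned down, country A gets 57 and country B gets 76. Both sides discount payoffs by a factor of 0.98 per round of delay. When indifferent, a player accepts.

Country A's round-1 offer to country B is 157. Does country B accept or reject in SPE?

Round 4 (country B proposes): country A gets 57 if talks fail, so country B offers 57 and keeps 183.
Round 3 (country A proposes): country B can get 183 next round, worth 0.98 × 183 = 179.34 now, so country A offers 179.34, keeping 60.66.
Round 2 (country B proposes): country A can get 60.66 next round, worth 0.98 × 60.66 = 59.4468 now. Country B offers 59.4468 and keeps 240 − 59.4468 = 180.5532.
So by rejecting in round 1, country B gets 180.5532 next round, worth 0.98 × 180.5532 = 176.942136 now.
Offer 157 < 176.942136, so country B rejects.

Reject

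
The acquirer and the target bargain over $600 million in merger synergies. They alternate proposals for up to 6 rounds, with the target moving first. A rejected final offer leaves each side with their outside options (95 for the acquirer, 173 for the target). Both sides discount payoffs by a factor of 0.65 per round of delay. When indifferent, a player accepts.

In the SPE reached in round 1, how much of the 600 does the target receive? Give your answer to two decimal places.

Round 6 (the acquirer proposes): the target gets 173 if talks fail, so the acquirer offers 173 and keeps 427.
Round 5 (the target proposes): the acquirer can get 427 next round, worth 0.65 × 427 = 277.55 now; the target offers that and keeps 322.45.
Round 4 (the acquirer proposes): the target can get 322.45 next round, worth 0.65 × 322.45 = 209.5925 now. The acquirer offers 209.5925 and keeps 600 − 209.5925 = 390.4075.
Round 3 (the target proposes): the acquirer can get 390.4075 next round, worth 0.65 × 390.4075 = 253.764875 now, so the target offers 253.764875, keeping 346.235125.
Round 2 (the acquirer proposes): the target can get 346.235125 next round, worth 0.65 × 346.235125 = 225.05283125 now, so the acquirer offers 225.05283125, keeping 374.94716875.
Round 1 (the target proposes): the acquirer can get 374.94716875 next round, worth 0.65 × 374.94716875 = 243.7156596875 now; the target offers that and keeps 356.2843403125.

356.28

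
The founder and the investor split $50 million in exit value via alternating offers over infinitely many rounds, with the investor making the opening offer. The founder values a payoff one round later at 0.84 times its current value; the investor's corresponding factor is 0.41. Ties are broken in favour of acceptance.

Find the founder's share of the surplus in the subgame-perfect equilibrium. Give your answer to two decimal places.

37.80

When the investor proposes, the founder accepts any offer worth at least 0.84 times what the founder would get by proposing next round; and vice versa.
This gives x = 50 − 0.84y and y = 50 − 0.41x, where x and y are each side's share when it proposes.
Hence (1 − 0.84·0.41)x = 50(1 − 0.84), i.e. 0.6556·x = 8.
x ≈ 12.2026; the founder's share is 50 − x ≈ 37.7974.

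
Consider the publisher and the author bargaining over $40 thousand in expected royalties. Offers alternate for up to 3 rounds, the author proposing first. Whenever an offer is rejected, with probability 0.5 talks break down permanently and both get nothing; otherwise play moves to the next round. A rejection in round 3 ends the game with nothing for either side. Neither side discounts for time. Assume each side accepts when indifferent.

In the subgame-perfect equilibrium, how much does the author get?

By backward induction:
Round 3 (the author proposes): the publisher will accept anything ≥ 0, so the author offers 0 and keeps 40.
Round 2 (the publisher proposes): rejecting gives the author an expected 0.5 × 40 = 20; the publisher offers that and keeps 20.
Round 1 (the author proposes): rejecting gives the publisher an expected 0.5 × 20 = 10, so the author offers 10, keeping 30.

30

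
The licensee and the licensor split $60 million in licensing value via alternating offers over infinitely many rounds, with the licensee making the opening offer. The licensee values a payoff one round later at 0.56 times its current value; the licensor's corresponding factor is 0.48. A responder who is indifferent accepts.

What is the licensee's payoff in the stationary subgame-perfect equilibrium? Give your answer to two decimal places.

42.67

In a stationary SPE each proposer offers the other exactly their discounted continuation value.
If the licensee keeps x when proposing and the licensor keeps y when proposing, then x = 60 − 0.48y and y = 60 − 0.56x.
Solving: x = 60(1 − 0.48) / (1 − 0.56·0.48) = 31.2 / 0.7312 ≈ 42.6696.
The licensor gets 60 − 42.6696 ≈ 17.3304.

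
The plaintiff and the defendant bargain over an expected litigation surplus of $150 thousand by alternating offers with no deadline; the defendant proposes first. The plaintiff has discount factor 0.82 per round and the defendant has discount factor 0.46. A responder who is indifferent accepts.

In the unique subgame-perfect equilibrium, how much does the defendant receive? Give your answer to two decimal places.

In a stationary SPE each proposer offers the other exactly their discounted continuation value.
If the defendant keeps x when proposing and the plaintiff keeps y when proposing, then x = 150 − 0.82y and y = 150 − 0.46x.
Solving: x = 150(1 − 0.82) / (1 − 0.46·0.82) = 27 / 0.6228 ≈ 43.3526.
The plaintiff gets 150 − 43.3526 ≈ 106.6474.

43.35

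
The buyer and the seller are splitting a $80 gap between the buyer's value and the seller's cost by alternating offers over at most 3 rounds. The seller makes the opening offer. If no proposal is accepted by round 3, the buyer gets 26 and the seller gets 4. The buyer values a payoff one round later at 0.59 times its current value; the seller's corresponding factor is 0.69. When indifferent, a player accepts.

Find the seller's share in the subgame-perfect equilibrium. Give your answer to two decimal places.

Round 3 (the seller proposes): the buyer gets 26 if talks fail, so the seller offers 26 and keeps 54.
Round 2 (the buyer proposes): the seller can get 54 next round, worth 0.69 × 54 = 37.26 now, so the buyer offers 37.26, keeping 42.74.
Round 1 (the seller proposes): the buyer can get 42.74 next round, worth 0.59 × 42.74 = 25.2166 now; the seller offers that and keeps 54.7834.

54.78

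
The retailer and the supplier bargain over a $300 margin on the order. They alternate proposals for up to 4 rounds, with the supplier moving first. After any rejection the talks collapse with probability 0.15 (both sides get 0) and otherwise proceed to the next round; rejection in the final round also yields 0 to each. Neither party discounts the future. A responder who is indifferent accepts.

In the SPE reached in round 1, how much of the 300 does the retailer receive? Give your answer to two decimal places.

By backward induction:
Round 4 (the retailer proposes): the supplier will accept anything ≥ 0, so the retailer offers 0 and keeps 300.
Round 3 (the supplier proposes): rejecting gives the retailer an expected 0.85 × 300 = 255, so the supplier offers 255, keeping 45.
Round 2 (the retailer proposes): rejecting gives the supplier an expected 0.85 × 45 = 38.25. The retailer offers 38.25 and keeps 300 − 38.25 = 261.75.
Round 1 (the supplier proposes): rejecting gives the retailer an expected 0.85 × 261.75 = 222.4875. The supplier offers 222.4875 and keeps 300 − 222.4875 = 77.5125.

222.49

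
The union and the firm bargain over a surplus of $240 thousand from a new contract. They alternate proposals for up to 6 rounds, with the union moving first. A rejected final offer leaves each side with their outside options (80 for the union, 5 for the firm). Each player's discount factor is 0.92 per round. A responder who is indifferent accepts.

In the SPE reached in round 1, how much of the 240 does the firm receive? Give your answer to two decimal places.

Round 6 (the firm proposes): the union gets 80 if talks fail, so the firm offers 80 and keeps 160.
Round 5 (the union proposes): the firm can get 160 next round, worth 0.92 × 160 = 147.2 now. The union offers 147.2 and keeps 240 − 147.2 = 92.8.
Round 4 (the firm proposes): the union can get 92.8 next round, worth 0.92 × 92.8 = 85.376 now. The firm offers 85.376 and keeps 240 − 85.376 = 154.624.
Round 3 (the union proposes): the firm can get 154.624 next round, worth 0.92 × 154.624 = 142.25408 now; the union offers that and keeps 97.74592.
Round 2 (the firm proposes): the union can get 97.74592 next round, worth 0.92 × 97.74592 = 89.9262464 now. The firm offers 89.9262464 and keeps 240 − 89.9262464 = 150.0737536.
Round 1 (the union proposes): the firm can get 150.0737536 next round, worth 0.92 × 150.0737536 = 138.067853312 now, so the union offers 138.067853312, keeping 101.932146688.

138.07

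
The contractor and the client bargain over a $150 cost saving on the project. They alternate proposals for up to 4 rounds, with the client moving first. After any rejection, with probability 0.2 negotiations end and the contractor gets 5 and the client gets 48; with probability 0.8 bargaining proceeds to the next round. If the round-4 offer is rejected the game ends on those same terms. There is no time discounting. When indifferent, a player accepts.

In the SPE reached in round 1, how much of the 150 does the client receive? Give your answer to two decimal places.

By backward induction:
Round 4 (the contractor proposes): the client gets 48 if talks fail, so the contractor offers 48 and keeps 102.
Round 3 (the client proposes): rejecting gives the contractor an expected 0.8 × 102 + 0.2 × 5 = 82.6; the client offers that and keeps 67.4.
Round 2 (the contractor proposes): rejecting gives the client an expected 0.8 × 67.4 + 0.2 × 48 = 63.52. The contractor offers 63.52 and keeps 150 − 63.52 = 86.48.
Round 1 (the client proposes): rejecting gives the contractor an expected 0.8 × 86.48 + 0.2 × 5 = 70.184; the client offers that and keeps 79.816.

79.82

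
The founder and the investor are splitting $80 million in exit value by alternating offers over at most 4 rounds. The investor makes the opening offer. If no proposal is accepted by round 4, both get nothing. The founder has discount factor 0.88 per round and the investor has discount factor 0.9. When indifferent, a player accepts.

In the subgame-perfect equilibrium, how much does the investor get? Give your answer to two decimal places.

Round 4 (the founder proposes): rejection yields 0 for the investor; the founder offers 0 and keeps 80.
Round 3 (the investor proposes): the founder can get 80 next round, worth 0.88 × 80 = 70.4 now. The investor offers 70.4 and keeps 80 − 70.4 = 9.6.
Round 2 (the founder proposes): the investor can get 9.6 next round, worth 0.9 × 9.6 = 8.64 now; the founder offers that and keeps 71.36.
Round 1 (the investor proposes): the founder can get 71.36 next round, worth 0.88 × 71.36 = 62.7968 now. The investor offers 62.7968 and keeps 80 − 62.7968 = 17.2032.

17.20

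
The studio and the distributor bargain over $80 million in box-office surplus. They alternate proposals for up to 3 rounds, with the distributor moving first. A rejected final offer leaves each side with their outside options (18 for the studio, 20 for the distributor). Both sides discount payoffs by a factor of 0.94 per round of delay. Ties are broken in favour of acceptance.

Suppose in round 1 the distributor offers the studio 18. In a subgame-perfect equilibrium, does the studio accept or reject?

Round 3 (the distributor proposes): the studio gets 18 if talks fail, so the distributor offers 18 and keeps 62.
Round 2 (the studio proposes): the distributor can get 62 next round, worth 0.94 × 62 = 58.28 now, so the studio offers 58.28, keeping 21.72.
So by rejecting in round 1, the studio gets 21.72 next round, worth 0.94 × 21.72 = 20.4168 now.
Offer 18 < 20.4168, so the studio rejects.

Reject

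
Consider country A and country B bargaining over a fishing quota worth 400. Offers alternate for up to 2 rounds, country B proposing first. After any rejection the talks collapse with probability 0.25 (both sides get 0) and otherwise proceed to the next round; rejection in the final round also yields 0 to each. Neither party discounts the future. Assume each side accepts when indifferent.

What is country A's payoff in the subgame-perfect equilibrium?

300

Round 2 (country A proposes): country B will accept anything ≥ 0, so country A offers 0 and keeps 400.
Round 1 (country B proposes): rejecting gives country A an expected 0.75 × 400 = 300, so country B offers 300, keeping 100.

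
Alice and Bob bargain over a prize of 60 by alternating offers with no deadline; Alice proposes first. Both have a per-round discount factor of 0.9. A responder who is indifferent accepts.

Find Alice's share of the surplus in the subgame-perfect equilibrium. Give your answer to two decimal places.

When Alice proposes, Bob accepts any offer worth at least 0.9 times what Bob would get by proposing next round; and vice versa.
This gives x = 60 − 0.9y and y = 60 − 0.9x, where x and y are each side's share when it proposes.
Hence (1 − 0.9·0.9)x = 60(1 − 0.9), i.e. 0.19·x = 6.
x ≈ 31.5789; Bob's share is 60 − x ≈ 28.4211.

31.58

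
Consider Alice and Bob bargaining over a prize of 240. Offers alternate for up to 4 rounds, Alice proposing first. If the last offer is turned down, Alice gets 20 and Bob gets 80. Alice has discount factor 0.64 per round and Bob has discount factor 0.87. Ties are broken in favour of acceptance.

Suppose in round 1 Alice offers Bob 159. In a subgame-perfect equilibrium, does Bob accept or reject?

Round 4 (Bob proposes): Alice gets 20 if talks fail, so Bob offers 20 and keeps 220.
Round 3 (Alice proposes): Bob can get 220 next round, worth 0.87 × 220 = 191.4 now, so Alice offers 191.4, keeping 48.6.
Round 2 (Bob proposes): Alice can get 48.6 next round, worth 0.64 × 48.6 = 31.104 now. Bob offers 31.104 and keeps 240 − 31.104 = 208.896.
So by rejecting in round 1, Bob gets 208.896 next round, worth 0.87 × 208.896 = 181.73952 now.
Offer 159 < 181.73952, so Bob rejects.

Reject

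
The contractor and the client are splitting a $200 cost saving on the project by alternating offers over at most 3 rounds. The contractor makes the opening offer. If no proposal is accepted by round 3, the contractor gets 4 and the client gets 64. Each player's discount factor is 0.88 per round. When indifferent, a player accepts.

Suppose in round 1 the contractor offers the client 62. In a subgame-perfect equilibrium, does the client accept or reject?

Reject

Round 3 (the contractor proposes): the client gets 64 if talks fail, so the contractor offers 64 and keeps 136.
Round 2 (the client proposes): the contractor can get 136 next round, worth 0.88 × 136 = 119.68 now, so the client offers 119.68, keeping 80.32.
So by rejecting in round 1, the client gets 80.32 next round, worth 0.88 × 80.32 = 70.6816 now.
Offer 62 < 70.6816, so the client rejects.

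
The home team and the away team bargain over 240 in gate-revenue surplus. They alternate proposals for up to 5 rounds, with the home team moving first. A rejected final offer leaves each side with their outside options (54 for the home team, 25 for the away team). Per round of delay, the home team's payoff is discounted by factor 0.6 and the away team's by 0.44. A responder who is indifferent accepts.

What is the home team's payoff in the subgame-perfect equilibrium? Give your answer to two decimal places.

Solve by backward induction from round 5.
Round 5 (the home team proposes): the away team gets 25 if talks fail, so the home team offers 25 and keeps 215.
Round 4 (the away team proposes): the home team can get 215 next round, worth 0.6 × 215 = 129 now. The away team offers 129 and keeps 240 − 129 = 111.
Round 3 (the home team proposes): the away team can get 111 next round, worth 0.44 × 111 = 48.84 now; the home team offers that and keeps 191.16.
Round 2 (the away team proposes): the home team can get 191.16 next round, worth 0.6 × 191.16 = 114.696 now; the away team offers that and keeps 125.304.
Round 1 (the home team proposes): the away team can get 125.304 next round, worth 0.44 × 125.304 = 55.13376 now; the home team offers that and keeps 184.86624.

184.87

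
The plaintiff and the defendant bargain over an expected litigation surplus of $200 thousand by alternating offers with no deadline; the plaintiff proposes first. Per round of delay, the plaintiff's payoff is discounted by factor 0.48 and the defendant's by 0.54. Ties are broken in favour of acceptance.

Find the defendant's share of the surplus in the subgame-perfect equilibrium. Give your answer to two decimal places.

75.81

When the plaintiff proposes, the defendant accepts any offer worth at least 0.54 times what the defendant would get by proposing next round; and vice versa.
This gives x = 200 − 0.54y and y = 200 − 0.48x, where x and y are each side's share when it proposes.
Hence (1 − 0.54·0.48)x = 200(1 − 0.54), i.e. 0.7408·x = 92.
x ≈ 124.1901; the defendant's share is 200 − x ≈ 75.8099.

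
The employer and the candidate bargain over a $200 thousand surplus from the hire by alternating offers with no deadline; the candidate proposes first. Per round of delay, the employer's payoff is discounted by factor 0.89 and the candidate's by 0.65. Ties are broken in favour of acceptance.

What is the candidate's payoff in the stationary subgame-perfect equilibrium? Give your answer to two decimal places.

Let x be the candidate's share when the candidate proposes and y be the employer's share when the employer proposes.
The employer accepts iff offered ≥ 0.89·y, so x = 200 − 0.89y. Symmetrically y = 200 − 0.65x.
Substituting: x = 200 − 0.89(200 − 0.65x), giving x(1 − 0.65·0.89) = 200(1 − 0.89).
So x = 200 × 0.11 / 0.4215 ≈ 52.1945, and the employer receives 200 − x ≈ 147.8055.

52.19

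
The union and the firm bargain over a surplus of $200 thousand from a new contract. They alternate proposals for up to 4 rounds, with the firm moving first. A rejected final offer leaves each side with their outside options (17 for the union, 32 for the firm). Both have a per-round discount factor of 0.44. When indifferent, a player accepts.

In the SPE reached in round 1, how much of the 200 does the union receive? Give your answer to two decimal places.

Round 4 (the union proposes): the firm gets 32 if talks fail, so the union offers 32 and keeps 168.
Round 3 (the firm proposes): the union can get 168 next round, worth 0.44 × 168 = 73.92 now; the firm offers that and keeps 126.08.
Round 2 (the union proposes): the firm can get 126.08 next round, worth 0.44 × 126.08 = 55.4752 now; the union offers that and keeps 144.5248.
Round 1 (the firm proposes): the union can get 144.5248 next round, worth 0.44 × 144.5248 = 63.590912 now; the firm offers that and keeps 136.409088.

63.59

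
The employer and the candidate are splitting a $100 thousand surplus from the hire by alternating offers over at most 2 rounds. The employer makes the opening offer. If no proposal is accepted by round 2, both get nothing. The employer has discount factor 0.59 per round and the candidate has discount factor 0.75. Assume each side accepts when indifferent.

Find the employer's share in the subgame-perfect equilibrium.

25

Round 2 (the candidate proposes): rejection yields 0 for the employer; the candidate offers 0 and keeps 100.
Round 1 (the employer proposes): the candidate can get 100 next round, worth 0.75 × 100 = 75 now; the employer offers that and keeps 25.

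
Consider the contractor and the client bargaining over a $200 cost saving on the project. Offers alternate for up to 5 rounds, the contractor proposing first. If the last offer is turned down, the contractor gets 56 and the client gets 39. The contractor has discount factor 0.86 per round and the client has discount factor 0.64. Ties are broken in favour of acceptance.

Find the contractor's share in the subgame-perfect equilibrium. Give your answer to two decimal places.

160.40

Solve by backward induction from round 5.
Round 5 (the contractor proposes): the client gets 39 if talks fail, so the contractor offers 39 and keeps 161.
Round 4 (the client proposes): the contractor can get 161 next round, worth 0.86 × 161 = 138.46 now. The client offers 138.46 and keeps 200 − 138.46 = 61.54.
Round 3 (the contractor proposes): the client can get 61.54 next round, worth 0.64 × 61.54 = 39.3856 now. The contractor offers 39.3856 and keeps 200 − 39.3856 = 160.6144.
Round 2 (the client proposes): the contractor can get 160.6144 next round, worth 0.86 × 160.6144 = 138.128384 now. The client offers 138.128384 and keeps 200 − 138.128384 = 61.871616.
Round 1 (the contractor proposes): the client can get 61.871616 next round, worth 0.64 × 61.871616 = 39.59783424 now, so the contractor offers 39.59783424, keeping 160.40216576.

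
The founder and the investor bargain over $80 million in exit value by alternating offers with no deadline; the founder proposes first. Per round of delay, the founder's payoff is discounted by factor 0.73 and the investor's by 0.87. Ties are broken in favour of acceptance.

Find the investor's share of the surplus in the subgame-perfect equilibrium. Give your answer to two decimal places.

In a stationary SPE each proposer offers the other exactly their discounted continuation value.
If the founder keeps x when proposing and the investor keeps y when proposing, then x = 80 − 0.87y and y = 80 − 0.73x.
Solving: x = 80(1 − 0.87) / (1 − 0.73·0.87) = 10.4 / 0.3649 ≈ 28.5010.
The investor gets 80 − 28.5010 ≈ 51.4990.

51.50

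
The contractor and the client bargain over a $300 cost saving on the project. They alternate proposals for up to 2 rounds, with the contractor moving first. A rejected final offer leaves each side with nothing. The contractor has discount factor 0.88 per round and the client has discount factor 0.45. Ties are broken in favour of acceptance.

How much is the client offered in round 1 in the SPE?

Round 2 (the client proposes): rejection yields 0 for the contractor; the client offers 0 and keeps 300.
Round 1 (the contractor proposes): the client can get 300 next round, worth 0.45 × 300 = 135 now; the contractor offers that and keeps 165.

135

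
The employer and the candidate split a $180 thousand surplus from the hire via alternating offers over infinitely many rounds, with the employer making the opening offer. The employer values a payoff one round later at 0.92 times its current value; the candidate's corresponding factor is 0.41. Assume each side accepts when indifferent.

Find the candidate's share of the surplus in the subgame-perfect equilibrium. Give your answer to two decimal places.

Let x be the employer's share when the employer proposes and y be the candidate's share when the candidate proposes.
The candidate accepts iff offered ≥ 0.41·y, so x = 180 − 0.41y. Symmetrically y = 180 − 0.92x.
Substituting: x = 180 − 0.41(180 − 0.92x), giving x(1 − 0.92·0.41) = 180(1 − 0.41).
So x = 180 × 0.59 / 0.6228 ≈ 170.5202, and the candidate receives 180 − x ≈ 9.4798.

9.48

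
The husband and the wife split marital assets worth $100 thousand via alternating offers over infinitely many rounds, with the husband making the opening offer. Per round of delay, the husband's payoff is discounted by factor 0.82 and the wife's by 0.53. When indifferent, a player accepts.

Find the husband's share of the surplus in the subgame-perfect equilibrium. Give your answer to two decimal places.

83.13

In a stationary SPE each proposer offers the other exactly their discounted continuation value.
If the husband keeps x when proposing and the wife keeps y when proposing, then x = 100 − 0.53y and y = 100 − 0.82x.
Solving: x = 100(1 − 0.53) / (1 − 0.82·0.53) = 47 / 0.5654 ≈ 83.1270.
The wife gets 100 − 83.1270 ≈ 16.8730.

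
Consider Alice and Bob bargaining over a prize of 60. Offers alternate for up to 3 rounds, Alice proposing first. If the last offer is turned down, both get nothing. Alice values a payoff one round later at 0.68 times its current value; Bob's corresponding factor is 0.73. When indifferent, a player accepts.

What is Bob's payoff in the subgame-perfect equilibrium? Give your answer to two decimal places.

Solve by backward induction from round 3.
Round 3 (Alice proposes): rejection yields 0 for Bob; Alice offers 0 and keeps 60.
Round 2 (Bob proposes): Alice can get 60 next round, worth 0.68 × 60 = 40.8 now, so Bob offers 40.8, keeping 19.2.
Round 1 (Alice proposes): Bob can get 19.2 next round, worth 0.73 × 19.2 = 14.016 now; Alice offers that and keeps 45.984.

14.02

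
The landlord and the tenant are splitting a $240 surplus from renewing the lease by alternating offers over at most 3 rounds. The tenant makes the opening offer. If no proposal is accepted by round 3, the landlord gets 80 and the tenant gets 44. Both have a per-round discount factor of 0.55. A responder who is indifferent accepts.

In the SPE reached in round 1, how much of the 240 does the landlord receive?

Round 3 (the tenant proposes): the landlord gets 80 if talks fail, so the tenant offers 80 and keeps 160.
Round 2 (the landlord proposes): the tenant can get 160 next round, worth 0.55 × 160 = 88 now. The landlord offers 88 and keeps 240 − 88 = 152.
Round 1 (the tenant proposes): the landlord can get 152 next round, worth 0.55 × 152 = 83.6 now. The tenant offers 83.6 and keeps 240 − 83.6 = 156.4.

83.6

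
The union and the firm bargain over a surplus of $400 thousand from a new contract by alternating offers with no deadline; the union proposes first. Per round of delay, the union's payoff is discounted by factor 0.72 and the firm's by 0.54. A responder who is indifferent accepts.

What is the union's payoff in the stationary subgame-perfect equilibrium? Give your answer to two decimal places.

When the union proposes, the firm accepts any offer worth at least 0.54 times what the firm would get by proposing next round; and vice versa.
This gives x = 400 − 0.54y and y = 400 − 0.72x, where x and y are each side's share when it proposes.
Hence (1 − 0.54·0.72)x = 400(1 − 0.54), i.e. 0.6112·x = 184.
x ≈ 301.0471; the firm's share is 400 − x ≈ 98.9529.

301.05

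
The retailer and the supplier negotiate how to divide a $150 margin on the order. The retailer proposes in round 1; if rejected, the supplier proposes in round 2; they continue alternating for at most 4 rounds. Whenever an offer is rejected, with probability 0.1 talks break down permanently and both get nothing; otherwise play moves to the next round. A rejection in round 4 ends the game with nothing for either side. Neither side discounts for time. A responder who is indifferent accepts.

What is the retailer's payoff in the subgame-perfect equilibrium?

Round 4 (the supplier proposes): the retailer will accept anything ≥ 0, so the supplier offers 0 and keeps 150.
Round 3 (the retailer proposes): rejecting gives the supplier an expected 0.9 × 150 = 135; the retailer offers that and keeps 15.
Round 2 (the supplier proposes): rejecting gives the retailer an expected 0.9 × 15 = 13.5. The supplier offers 13.5 and keeps 150 − 13.5 = 136.5.
Round 1 (the retailer proposes): rejecting gives the supplier an expected 0.9 × 136.5 = 122.85, so the retailer offers 122.85, keeping 27.15.

27.15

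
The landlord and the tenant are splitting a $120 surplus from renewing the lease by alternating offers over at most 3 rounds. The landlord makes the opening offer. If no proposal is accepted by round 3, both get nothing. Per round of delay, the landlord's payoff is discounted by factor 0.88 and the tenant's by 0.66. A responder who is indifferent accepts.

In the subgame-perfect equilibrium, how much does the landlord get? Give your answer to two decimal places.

110.50

Round 3 (the landlord proposes): rejection yields 0 for the tenant; the landlord offers 0 and keeps 120.
Round 2 (the tenant proposes): the landlord can get 120 next round, worth 0.88 × 120 = 105.6 now; the tenant offers that and keeps 14.4.
Round 1 (the landlord proposes): the tenant can get 14.4 next round, worth 0.66 × 14.4 = 9.504 now, so the landlord offers 9.504, keeping 110.496.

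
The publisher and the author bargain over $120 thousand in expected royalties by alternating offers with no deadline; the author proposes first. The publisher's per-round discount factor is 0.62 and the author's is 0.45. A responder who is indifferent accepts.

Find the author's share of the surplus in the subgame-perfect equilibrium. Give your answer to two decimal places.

In a stationary SPE each proposer offers the other exactly their discounted continuation value.
If the author keeps x when proposing and the publisher keeps y when proposing, then x = 120 − 0.62y and y = 120 − 0.45x.
Solving: x = 120(1 − 0.62) / (1 − 0.45·0.62) = 45.6 / 0.721 ≈ 63.2455.
The publisher gets 120 − 63.2455 ≈ 56.7545.

63.25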